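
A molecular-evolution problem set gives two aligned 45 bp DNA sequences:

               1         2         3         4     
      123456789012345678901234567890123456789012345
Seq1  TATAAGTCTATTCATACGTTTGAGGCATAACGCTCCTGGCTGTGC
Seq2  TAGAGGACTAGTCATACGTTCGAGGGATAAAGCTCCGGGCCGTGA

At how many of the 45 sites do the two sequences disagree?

Differing sites — 3:T/G; 5:A/G; 7:T/A; 11:T/G; 21:T/C; 26:C/G; 31:C/A; 37:T/G; 41:T/C; 45:C/A.
That gives 10 mismatches out of 45 aligned sites, so the Hamming distance is 10.

10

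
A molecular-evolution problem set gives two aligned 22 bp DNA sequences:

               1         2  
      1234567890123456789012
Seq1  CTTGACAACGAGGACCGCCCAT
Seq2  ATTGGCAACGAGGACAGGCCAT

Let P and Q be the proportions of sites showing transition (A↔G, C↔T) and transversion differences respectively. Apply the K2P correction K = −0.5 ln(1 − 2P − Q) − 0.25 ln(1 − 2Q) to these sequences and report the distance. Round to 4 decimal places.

Mismatches occur at site 1 (C/A, transversion), site 5 (A/G, transition), site 16 (C/A, transversion), site 18 (C/G, transversion).
Of the 4 differences, 1 transition and 3 transversions over 22 sites: P = 1/22 = 0.045455, Q = 3/22 = 0.136364.
d = −0.5·ln(0.772726) − 0.25·ln(0.727272) = −0.5·(-0.257831) − 0.25·(-0.318455) = 0.2085.

0.2085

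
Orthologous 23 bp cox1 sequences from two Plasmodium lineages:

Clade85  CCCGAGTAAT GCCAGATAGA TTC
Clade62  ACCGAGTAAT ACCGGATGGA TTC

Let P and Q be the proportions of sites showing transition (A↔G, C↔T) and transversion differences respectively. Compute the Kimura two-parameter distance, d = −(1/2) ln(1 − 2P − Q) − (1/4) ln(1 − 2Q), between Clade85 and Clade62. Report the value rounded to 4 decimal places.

Differing sites — 1:C/A (Tv); 11:G/A (Ti); 14:A/G (Ti); 18:A/G (Ti).
Of the 4 differences, 3 transitions and 1 transversion over 23 sites: P = 3/23 = 0.130435, Q = 1/23 = 0.043478.
d = −0.5·ln(0.695652) − 0.25·ln(0.913044) = −0.5·(-0.362906) − 0.25·(-0.090971) = 0.2042.

0.2042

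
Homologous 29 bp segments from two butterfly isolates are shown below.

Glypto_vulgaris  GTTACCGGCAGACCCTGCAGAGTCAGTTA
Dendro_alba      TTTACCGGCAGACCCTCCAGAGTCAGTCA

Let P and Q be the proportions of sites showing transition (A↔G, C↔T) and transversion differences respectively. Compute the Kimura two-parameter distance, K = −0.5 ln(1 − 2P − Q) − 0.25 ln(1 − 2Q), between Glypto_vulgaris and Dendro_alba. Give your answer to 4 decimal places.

0.1113

The sequences differ at positions 1 (G/T, transversion), 17 (G/C, transversion), 28 (T/C, transition).
Of the 3 differences, 1 transition and 2 transversions over 29 sites: P = 1/29 = 0.034483, Q = 2/29 = 0.068966.
d = −0.5·ln(0.862068) − 0.25·ln(0.862068) = −0.5·(-0.148421) − 0.25·(-0.148421) = 0.1113.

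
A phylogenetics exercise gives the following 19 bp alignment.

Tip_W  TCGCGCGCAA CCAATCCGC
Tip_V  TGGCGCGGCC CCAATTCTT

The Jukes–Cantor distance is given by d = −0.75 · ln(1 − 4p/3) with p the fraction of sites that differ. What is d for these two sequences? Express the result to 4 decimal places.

0.5068

Differing sites — 2:C/G; 8:C/G; 9:A/C; 10:A/C; 16:C/T; 18:G/T; 19:C/T.
p = 7/19 = 0.368421.
d = −0.75 · ln(1 − (4/3)·0.368421) = −0.75 · ln(0.508772) = −0.75 · (-0.675755) = 0.5068.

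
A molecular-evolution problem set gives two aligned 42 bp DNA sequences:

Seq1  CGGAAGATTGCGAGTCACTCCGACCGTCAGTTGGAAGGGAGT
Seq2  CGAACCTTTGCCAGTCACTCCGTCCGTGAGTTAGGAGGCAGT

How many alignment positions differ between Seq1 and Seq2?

10

Differing sites — 3:G/A; 5:A/C; 6:G/C; 7:A/T; 12:G/C; 23:A/T; 28:C/G; 33:G/A; 35:A/G; 39:G/C.
That gives 10 mismatches out of 42 aligned sites, so the Hamming distance is 10.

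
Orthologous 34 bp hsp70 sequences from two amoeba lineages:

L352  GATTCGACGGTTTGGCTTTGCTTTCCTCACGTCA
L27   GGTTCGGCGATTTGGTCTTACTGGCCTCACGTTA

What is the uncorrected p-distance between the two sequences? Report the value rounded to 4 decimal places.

Differing sites — 2:A/G; 7:A/G; 10:G/A; 16:C/T; 17:T/C; 20:G/A; 23:T/G; 24:T/G; 33:C/T.
There are 9 differences over 34 sites, so p = 9/34 = 0.2647.

0.2647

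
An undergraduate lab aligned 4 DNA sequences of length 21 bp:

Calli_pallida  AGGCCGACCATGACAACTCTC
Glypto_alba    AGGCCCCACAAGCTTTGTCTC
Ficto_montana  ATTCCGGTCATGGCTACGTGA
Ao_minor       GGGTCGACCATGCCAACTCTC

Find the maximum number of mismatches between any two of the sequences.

Pairwise Hamming distances:
  Calli_pallida vs Glypto_alba: 9
  Calli_pallida vs Ficto_montana: 10
  Calli_pallida vs Ao_minor: 3
  Glypto_alba vs Ficto_montana: 14
  Glypto_alba vs Ao_minor: 10
  Ficto_montana vs Ao_minor: 12
The largest is 14, between Glypto_alba and Ficto_montana.

14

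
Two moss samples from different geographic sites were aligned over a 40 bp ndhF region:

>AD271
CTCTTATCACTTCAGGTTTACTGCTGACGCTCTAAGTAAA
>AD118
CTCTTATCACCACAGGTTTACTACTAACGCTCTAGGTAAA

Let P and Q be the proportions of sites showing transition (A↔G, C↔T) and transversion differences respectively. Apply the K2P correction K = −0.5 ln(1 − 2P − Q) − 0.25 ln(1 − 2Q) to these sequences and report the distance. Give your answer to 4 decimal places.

The sequences differ at positions 11 (T/C, transition), 12 (T/A, transversion), 23 (G/A, transition), 26 (G/A, transition), 35 (A/G, transition).
Of the 5 differences, 4 transitions and 1 transversion over 40 sites: P = 4/40 = 0.100000, Q = 1/40 = 0.025000.
d = −0.5·ln(0.775000) − 0.25·ln(0.950000) = −0.5·(-0.254892) − 0.25·(-0.051293) = 0.1403.

0.1403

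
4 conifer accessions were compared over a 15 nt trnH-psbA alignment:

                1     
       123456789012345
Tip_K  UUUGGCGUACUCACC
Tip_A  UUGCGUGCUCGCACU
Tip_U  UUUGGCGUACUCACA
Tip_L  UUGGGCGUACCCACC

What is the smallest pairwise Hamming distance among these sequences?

Pairwise Hamming distances:
  Tip_K vs Tip_A: 7
  Tip_K vs Tip_U: 1
  Tip_K vs Tip_L: 2
  Tip_A vs Tip_U: 7
  Tip_A vs Tip_L: 6
  Tip_U vs Tip_L: 3
The smallest is 1, between Tip_K and Tip_U.

1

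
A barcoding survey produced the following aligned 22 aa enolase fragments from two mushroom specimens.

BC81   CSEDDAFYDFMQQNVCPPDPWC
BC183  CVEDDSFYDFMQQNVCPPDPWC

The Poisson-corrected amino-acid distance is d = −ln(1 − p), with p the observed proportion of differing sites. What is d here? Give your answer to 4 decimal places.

Differing sites — 2:S/V; 6:A/S.
p = 2/22 = 0.090909.
d = −ln(1 − 0.090909) = −ln(0.909091) = 0.0953.

0.0953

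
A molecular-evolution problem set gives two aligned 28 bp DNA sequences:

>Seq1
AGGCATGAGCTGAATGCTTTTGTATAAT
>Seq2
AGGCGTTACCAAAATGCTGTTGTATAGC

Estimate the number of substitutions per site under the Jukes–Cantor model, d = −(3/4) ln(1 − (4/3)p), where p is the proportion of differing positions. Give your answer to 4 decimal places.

0.3597

The sequences differ at positions 5 (A/G), 7 (G/T), 9 (G/C), 11 (T/A), 12 (G/A), 19 (T/G), 27 (A/G), 28 (T/C).
p = 8/28 = 0.285714.
d = −0.75 · ln(1 − (4/3)·0.285714) = −0.75 · ln(0.619048) = −0.75 · (-0.479572) = 0.3597.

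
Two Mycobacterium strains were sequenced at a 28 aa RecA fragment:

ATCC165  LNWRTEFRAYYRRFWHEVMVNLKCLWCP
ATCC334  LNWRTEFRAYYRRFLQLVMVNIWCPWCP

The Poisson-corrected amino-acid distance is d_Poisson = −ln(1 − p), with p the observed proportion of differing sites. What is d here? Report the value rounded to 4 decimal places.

Mismatches occur at site 15 (W→L), site 16 (H→Q), site 17 (E→L), site 22 (L→I), site 23 (K→W), site 25 (L→P).
p = 6/28 = 0.214286.
d = −ln(1 − 0.214286) = −ln(0.785714) = 0.2412.

0.2412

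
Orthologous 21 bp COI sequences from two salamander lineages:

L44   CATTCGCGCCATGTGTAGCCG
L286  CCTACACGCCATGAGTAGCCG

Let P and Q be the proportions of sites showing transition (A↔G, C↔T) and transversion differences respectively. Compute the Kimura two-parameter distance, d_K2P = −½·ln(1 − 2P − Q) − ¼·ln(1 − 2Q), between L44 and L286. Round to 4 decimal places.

0.2201

The sequences differ at positions 2 (A/C, transversion), 4 (T/A, transversion), 6 (G/A, transition), 14 (T/A, transversion).
Of the 4 differences, 1 transition and 3 transversions over 21 sites: P = 1/21 = 0.047619, Q = 3/21 = 0.142857.
d = −0.5·ln(0.761905) − 0.25·ln(0.714286) = −0.5·(-0.271933) − 0.25·(-0.336472) = 0.2201.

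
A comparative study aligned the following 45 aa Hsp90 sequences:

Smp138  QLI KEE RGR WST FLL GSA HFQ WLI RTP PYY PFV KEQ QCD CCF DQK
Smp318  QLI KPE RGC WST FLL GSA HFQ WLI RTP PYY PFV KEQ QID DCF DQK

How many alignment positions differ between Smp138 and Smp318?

The sequences differ at positions 5 (E/P), 9 (R/C), 38 (C/I), 40 (C/D).
That gives 4 mismatches out of 45 aligned sites, so the Hamming distance is 4.

4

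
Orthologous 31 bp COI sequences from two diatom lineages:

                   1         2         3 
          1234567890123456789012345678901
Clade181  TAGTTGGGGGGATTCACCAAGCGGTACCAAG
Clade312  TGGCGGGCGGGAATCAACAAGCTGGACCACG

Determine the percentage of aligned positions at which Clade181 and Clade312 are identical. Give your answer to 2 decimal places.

70.97%

Differing sites — 2:A/G; 4:T/C; 5:T/G; 8:G/C; 13:T/A; 17:C/A; 23:G/T; 25:T/G; 30:A/C.
22 of the 31 sites match, so the percent identity is 22/31 × 100 = 70.97%.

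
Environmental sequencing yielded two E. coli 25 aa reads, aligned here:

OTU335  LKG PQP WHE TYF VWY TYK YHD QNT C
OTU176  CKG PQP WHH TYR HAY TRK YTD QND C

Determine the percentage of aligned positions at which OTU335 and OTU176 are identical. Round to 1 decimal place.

68.0%

Mismatches occur at site 1 (L↔C), site 9 (E↔H), site 12 (F↔R), site 13 (V↔H), site 14 (W↔A), site 17 (Y↔R), site 20 (H↔T), site 24 (T↔D).
17 of the 25 sites match, so the percent identity is 17/25 × 100 = 68.0%.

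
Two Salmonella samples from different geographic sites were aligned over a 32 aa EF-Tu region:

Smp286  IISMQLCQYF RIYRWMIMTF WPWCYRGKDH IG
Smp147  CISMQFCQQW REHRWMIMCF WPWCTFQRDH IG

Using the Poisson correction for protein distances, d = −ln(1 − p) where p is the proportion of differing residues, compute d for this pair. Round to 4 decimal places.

Mismatches occur at site 1 (I↔C), site 6 (L↔F), site 9 (Y↔Q), site 10 (F↔W), site 12 (I↔E), site 13 (Y↔H), site 19 (T↔C), site 25 (Y↔T), site 26 (R↔F), site 27 (G↔Q), site 28 (K↔R).
p = 11/32 = 0.343750.
d = −ln(1 − 0.343750) = −ln(0.656250) = 0.4212.

0.4212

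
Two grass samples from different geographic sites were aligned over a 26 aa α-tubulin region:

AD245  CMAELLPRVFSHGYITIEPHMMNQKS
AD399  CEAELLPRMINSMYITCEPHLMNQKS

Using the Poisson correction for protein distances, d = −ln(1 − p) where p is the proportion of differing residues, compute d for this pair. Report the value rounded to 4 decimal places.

0.3677

Differing sites — 2:M/E; 9:V/M; 10:F/I; 11:S/N; 12:H/S; 13:G/M; 17:I/C; 21:M/L.
p = 8/26 = 0.307692.
d = −ln(1 − 0.307692) = −ln(0.692308) = 0.3677.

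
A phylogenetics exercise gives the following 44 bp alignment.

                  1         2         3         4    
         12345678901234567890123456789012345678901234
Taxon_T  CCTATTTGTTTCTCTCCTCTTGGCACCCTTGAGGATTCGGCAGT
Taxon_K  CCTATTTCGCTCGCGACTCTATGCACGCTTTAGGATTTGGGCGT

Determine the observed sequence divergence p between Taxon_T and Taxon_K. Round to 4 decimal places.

0.2955

The sequences differ at positions 8 (G/C), 9 (T/G), 10 (T/C), 13 (T/G), 15 (T/G), 16 (C/A), 21 (T/A), 22 (G/T), 27 (C/G), 31 (G/T), 38 (C/T), 41 (C/G), 42 (A/C).
There are 13 differences over 44 sites, so p = 13/44 = 0.2955.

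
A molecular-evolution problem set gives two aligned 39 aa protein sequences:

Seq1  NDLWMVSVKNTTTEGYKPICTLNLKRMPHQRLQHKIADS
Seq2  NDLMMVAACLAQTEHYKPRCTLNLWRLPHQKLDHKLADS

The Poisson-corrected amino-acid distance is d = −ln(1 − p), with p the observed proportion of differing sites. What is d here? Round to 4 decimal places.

0.4447

Mismatches occur at site 4 (W→M), site 7 (S→A), site 8 (V→A), site 9 (K→C), site 10 (N→L), site 11 (T→A), site 12 (T→Q), site 15 (G→H), site 19 (I→R), site 25 (K→W), site 27 (M→L), site 31 (R→K), site 33 (Q→D), site 36 (I→L).
p = 14/39 = 0.358974.
d = −ln(1 − 0.358974) = −ln(0.641026) = 0.4447.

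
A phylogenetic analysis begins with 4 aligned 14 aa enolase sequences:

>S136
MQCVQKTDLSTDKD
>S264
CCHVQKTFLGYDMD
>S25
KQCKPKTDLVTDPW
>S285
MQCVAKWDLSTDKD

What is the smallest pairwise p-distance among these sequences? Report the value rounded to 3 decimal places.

Pairwise Hamming distances:
  S136 vs S264: 7
  S136 vs S25: 6
  S136 vs S285: 2
  S264 vs S25: 10
  S264 vs S285: 9
  S25 vs S285: 7
The smallest is 2 mismatches, between S136 and S285; p = 2/14 = 0.143.

0.143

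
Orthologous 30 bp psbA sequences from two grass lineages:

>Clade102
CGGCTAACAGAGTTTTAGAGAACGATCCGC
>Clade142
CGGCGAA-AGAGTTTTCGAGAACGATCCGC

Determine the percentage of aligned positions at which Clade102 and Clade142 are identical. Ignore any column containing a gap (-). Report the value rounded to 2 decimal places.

93.10%

Excluding the 1 gap column leaves 29 comparable sites.
Mismatches occur at site 5 (T/G), site 17 (A/C).
27 of the 29 comparable sites match, so the percent identity is 27/29 × 100 = 93.10%.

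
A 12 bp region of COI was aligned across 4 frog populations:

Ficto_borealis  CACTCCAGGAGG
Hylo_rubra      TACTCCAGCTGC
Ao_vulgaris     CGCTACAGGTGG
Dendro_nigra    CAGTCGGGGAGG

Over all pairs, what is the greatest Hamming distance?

Pairwise Hamming distances:
  Ficto_borealis vs Hylo_rubra: 4
  Ficto_borealis vs Ao_vulgaris: 3
  Ficto_borealis vs Dendro_nigra: 3
  Hylo_rubra vs Ao_vulgaris: 5
  Hylo_rubra vs Dendro_nigra: 7
  Ao_vulgaris vs Dendro_nigra: 6
The largest is 7, between Hylo_rubra and Dendro_nigra.

7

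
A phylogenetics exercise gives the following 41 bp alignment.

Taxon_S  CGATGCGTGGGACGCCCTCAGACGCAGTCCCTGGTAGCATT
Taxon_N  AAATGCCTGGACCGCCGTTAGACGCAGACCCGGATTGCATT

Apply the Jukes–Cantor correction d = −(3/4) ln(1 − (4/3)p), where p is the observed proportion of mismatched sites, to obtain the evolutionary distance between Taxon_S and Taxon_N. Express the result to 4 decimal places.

Mismatches occur at site 1 (C↔A), site 2 (G↔A), site 7 (G↔C), site 11 (G↔A), site 12 (A↔C), site 17 (C↔G), site 19 (C↔T), site 28 (T↔A), site 32 (T↔G), site 34 (G↔A), site 36 (A↔T).
p = 11/41 = 0.268293.
d = −0.75 · ln(1 − (4/3)·0.268293) = −0.75 · ln(0.642276) = −0.75 · (-0.442737) = 0.3321.

0.3321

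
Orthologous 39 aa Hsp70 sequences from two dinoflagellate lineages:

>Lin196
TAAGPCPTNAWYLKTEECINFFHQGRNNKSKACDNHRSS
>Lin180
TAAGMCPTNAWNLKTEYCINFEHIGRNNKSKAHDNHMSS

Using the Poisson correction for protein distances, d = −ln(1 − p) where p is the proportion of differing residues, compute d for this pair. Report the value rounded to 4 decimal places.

The sequences differ at positions 5 (P/M), 12 (Y/N), 17 (E/Y), 22 (F/E), 24 (Q/I), 33 (C/H), 37 (R/M).
p = 7/39 = 0.179487.
d = −ln(1 − 0.179487) = −ln(0.820513) = 0.1978.

0.1978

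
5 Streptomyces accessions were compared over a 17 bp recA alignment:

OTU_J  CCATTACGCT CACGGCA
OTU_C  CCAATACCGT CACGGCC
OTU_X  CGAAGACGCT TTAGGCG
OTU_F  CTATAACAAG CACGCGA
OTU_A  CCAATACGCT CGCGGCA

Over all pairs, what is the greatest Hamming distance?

Pairwise Hamming distances:
  OTU_J vs OTU_C: 4
  OTU_J vs OTU_X: 7
  OTU_J vs OTU_F: 7
  OTU_J vs OTU_A: 2
  OTU_C vs OTU_X: 8
  OTU_C vs OTU_F: 9
  OTU_C vs OTU_A: 4
  OTU_X vs OTU_F: 12
  OTU_X vs OTU_A: 6
  OTU_F vs OTU_A: 9
The largest is 12, between OTU_X and OTU_F.

12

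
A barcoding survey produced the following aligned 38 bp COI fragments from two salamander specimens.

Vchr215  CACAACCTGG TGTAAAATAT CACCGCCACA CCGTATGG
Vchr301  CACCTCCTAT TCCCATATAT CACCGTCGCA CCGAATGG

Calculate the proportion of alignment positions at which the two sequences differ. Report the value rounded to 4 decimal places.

The sequences differ at positions 4 (A/C), 5 (A/T), 9 (G/A), 10 (G/T), 12 (G/C), 13 (T/C), 14 (A/C), 16 (A/T), 26 (C/T), 28 (A/G), 34 (T/A).
There are 11 differences over 38 sites, so p = 11/38 = 0.2895.

0.2895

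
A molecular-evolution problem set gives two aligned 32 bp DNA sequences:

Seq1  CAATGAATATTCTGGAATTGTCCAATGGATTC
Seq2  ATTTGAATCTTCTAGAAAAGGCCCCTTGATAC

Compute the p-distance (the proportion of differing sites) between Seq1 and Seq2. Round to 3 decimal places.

0.375

Differing sites — 1:C/A; 2:A/T; 3:A/T; 9:A/C; 14:G/A; 18:T/A; 19:T/A; 21:T/G; 24:A/C; 25:A/C; 27:G/T; 31:T/A.
There are 12 differences over 32 sites, so p = 12/32 = 0.375.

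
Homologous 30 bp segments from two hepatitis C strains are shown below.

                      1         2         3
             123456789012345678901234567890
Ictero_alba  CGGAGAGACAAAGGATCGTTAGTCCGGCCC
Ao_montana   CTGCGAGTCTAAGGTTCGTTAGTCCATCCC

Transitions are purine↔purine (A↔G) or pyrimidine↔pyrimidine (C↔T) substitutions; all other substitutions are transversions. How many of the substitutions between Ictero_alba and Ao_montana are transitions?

1

The sequences differ at positions 2 (G/T, transversion), 4 (A/C, transversion), 8 (A/T, transversion), 10 (A/T, transversion), 15 (A/T, transversion), 26 (G/A, transition), 27 (G/T, transversion).
Of the 7 differences, 1 transition and 6 transversions, so the answer is 1.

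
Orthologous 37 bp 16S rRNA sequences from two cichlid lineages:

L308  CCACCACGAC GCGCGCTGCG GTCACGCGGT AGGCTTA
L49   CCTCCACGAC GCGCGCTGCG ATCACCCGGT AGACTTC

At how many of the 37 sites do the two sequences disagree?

The sequences differ at positions 3 (A/T), 21 (G/A), 26 (G/C), 33 (G/A), 37 (A/C).
That gives 5 mismatches out of 37 aligned sites, so the Hamming distance is 5.

5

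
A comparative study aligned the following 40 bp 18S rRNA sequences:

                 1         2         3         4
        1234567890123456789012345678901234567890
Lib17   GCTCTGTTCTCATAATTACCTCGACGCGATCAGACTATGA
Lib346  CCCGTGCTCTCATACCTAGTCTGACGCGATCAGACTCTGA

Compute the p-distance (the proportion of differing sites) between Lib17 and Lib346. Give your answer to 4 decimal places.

0.2750

Differing sites — 1:G/C; 3:T/C; 4:C/G; 7:T/C; 15:A/C; 16:T/C; 19:C/G; 20:C/T; 21:T/C; 22:C/T; 37:A/C.
There are 11 differences over 40 sites, so p = 11/40 = 0.2750.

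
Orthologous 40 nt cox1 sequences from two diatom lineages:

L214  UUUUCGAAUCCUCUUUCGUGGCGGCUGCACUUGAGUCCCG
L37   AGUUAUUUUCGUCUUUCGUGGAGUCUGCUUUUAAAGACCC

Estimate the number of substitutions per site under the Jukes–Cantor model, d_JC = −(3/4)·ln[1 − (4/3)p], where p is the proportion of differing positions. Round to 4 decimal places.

The sequences differ at positions 1 (U/A), 2 (U/G), 5 (C/A), 6 (G/U), 7 (A/U), 8 (A/U), 11 (C/G), 22 (C/A), 24 (G/U), 29 (A/U), 30 (C/U), 33 (G/A), 35 (G/A), 36 (U/G), 37 (C/A), 40 (G/C).
p = 16/40 = 0.400000.
d = −0.75 · ln(1 − (4/3)·0.400000) = −0.75 · ln(0.466667) = −0.75 · (-0.762139) = 0.5716.

0.5716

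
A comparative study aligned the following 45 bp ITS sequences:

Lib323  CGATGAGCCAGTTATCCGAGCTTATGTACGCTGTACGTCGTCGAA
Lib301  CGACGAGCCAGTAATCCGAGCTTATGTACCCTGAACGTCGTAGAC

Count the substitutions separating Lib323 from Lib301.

6

Mismatches occur at site 4 (T→C), site 13 (T→A), site 30 (G→C), site 34 (T→A), site 42 (C→A), site 45 (A→C).
That gives 6 mismatches out of 45 aligned sites, so the Hamming distance is 6.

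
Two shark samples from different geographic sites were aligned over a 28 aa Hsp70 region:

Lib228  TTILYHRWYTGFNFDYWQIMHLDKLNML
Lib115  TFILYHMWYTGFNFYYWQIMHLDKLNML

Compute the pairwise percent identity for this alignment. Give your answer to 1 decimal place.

Mismatches occur at site 2 (T↔F), site 7 (R↔M), site 15 (D↔Y).
25 of the 28 sites match, so the percent identity is 25/28 × 100 = 89.3%.

89.3%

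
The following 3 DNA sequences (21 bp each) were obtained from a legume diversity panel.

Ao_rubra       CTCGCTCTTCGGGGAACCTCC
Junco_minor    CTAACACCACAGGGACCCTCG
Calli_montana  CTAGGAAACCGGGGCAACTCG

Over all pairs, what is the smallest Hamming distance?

8

Pairwise Hamming distances:
  Ao_rubra vs Junco_minor: 8
  Ao_rubra vs Calli_montana: 9
  Junco_minor vs Calli_montana: 9
The smallest is 8, between Ao_rubra and Junco_minor.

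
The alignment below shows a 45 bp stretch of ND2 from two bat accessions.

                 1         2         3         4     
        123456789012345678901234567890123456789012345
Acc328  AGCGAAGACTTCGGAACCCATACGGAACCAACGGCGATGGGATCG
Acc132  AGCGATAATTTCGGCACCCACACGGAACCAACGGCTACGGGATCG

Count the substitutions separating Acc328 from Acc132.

7

Differing sites — 6:A/T; 7:G/A; 9:C/T; 15:A/C; 21:T/C; 36:G/T; 38:T/C.
That gives 7 mismatches out of 45 aligned sites, so the Hamming distance is 7.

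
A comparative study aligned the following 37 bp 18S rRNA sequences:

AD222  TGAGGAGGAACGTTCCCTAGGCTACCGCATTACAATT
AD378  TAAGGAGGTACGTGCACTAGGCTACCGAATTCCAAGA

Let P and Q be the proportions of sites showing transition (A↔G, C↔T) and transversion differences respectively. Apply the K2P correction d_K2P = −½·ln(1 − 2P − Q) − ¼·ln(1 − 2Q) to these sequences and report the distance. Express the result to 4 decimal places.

0.2582

Differing sites — 2:G/A (Ti); 9:A/T (Tv); 14:T/G (Tv); 16:C/A (Tv); 28:C/A (Tv); 32:A/C (Tv); 36:T/G (Tv); 37:T/A (Tv).
Of the 8 differences, 1 transition and 7 transversions over 37 sites: P = 1/37 = 0.027027, Q = 7/37 = 0.189189.
d = −0.5·ln(0.756757) − 0.25·ln(0.621622) = −0.5·(-0.278713) − 0.25·(-0.475423) = 0.2582.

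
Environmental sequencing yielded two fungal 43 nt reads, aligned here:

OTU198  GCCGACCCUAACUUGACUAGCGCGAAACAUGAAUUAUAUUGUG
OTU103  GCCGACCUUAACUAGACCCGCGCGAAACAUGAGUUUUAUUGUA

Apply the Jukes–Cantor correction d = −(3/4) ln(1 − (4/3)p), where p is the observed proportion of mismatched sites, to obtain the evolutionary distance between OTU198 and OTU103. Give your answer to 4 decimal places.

0.1835

Differing sites — 8:C/U; 14:U/A; 18:U/C; 19:A/C; 33:A/G; 36:A/U; 43:G/A.
p = 7/43 = 0.162791.
d = −0.75 · ln(1 − (4/3)·0.162791) = −0.75 · ln(0.782945) = −0.75 · (-0.244693) = 0.1835.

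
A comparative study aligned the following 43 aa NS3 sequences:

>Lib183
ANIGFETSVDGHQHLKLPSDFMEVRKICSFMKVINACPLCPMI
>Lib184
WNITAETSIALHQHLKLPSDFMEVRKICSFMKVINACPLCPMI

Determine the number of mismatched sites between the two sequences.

Mismatches occur at site 1 (A↔W), site 4 (G↔T), site 5 (F↔A), site 9 (V↔I), site 10 (D↔A), site 11 (G↔L).
That gives 6 mismatches out of 43 aligned sites, so the Hamming distance is 6.

6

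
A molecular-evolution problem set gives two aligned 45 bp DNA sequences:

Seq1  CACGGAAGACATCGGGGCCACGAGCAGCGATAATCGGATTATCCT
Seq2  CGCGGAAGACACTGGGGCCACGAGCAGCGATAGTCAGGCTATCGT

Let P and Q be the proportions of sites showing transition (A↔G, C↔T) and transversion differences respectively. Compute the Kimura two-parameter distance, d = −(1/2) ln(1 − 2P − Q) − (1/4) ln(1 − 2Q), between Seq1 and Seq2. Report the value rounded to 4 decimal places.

Differing sites — 2:A/G (Ti); 12:T/C (Ti); 13:C/T (Ti); 33:A/G (Ti); 36:G/A (Ti); 38:A/G (Ti); 39:T/C (Ti); 44:C/G (Tv).
Of the 8 differences, 7 transitions and 1 transversion over 45 sites: P = 7/45 = 0.155556, Q = 1/45 = 0.022222.
d = −0.5·ln(0.666666) − 0.25·ln(0.955556) = −0.5·(-0.405466) − 0.25·(-0.045462) = 0.2141.

0.2141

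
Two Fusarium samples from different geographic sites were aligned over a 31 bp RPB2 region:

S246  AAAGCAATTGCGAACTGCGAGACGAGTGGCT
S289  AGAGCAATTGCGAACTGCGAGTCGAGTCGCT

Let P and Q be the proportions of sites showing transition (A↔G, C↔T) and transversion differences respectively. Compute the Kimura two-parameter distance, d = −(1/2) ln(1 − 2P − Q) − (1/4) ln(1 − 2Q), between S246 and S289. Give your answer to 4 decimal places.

0.1036

The sequences differ at positions 2 (A/G, transition), 22 (A/T, transversion), 28 (G/C, transversion).
Of the 3 differences, 1 transition and 2 transversions over 31 sites: P = 1/31 = 0.032258, Q = 2/31 = 0.064516.
d = −0.5·ln(0.870968) − 0.25·ln(0.870968) = −0.5·(-0.138150) − 0.25·(-0.138150) = 0.1036.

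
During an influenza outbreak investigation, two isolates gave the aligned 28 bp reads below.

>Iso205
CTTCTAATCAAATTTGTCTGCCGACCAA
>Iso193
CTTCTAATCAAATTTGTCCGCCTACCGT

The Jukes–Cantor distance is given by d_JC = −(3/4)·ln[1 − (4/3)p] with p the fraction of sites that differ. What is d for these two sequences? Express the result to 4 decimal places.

Differing sites — 19:T/C; 23:G/T; 27:A/G; 28:A/T.
p = 4/28 = 0.142857.
d = −0.75 · ln(1 − (4/3)·0.142857) = −0.75 · ln(0.809524) = −0.75 · (-0.211309) = 0.1585.

0.1585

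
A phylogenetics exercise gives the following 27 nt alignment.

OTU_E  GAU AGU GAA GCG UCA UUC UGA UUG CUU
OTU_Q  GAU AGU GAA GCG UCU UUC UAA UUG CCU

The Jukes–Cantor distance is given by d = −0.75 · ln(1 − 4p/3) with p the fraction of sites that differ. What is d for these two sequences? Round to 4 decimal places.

The sequences differ at positions 15 (A/U), 20 (G/A), 26 (U/C).
p = 3/27 = 0.111111.
d = −0.75 · ln(1 − (4/3)·0.111111) = −0.75 · ln(0.851852) = −0.75 · (-0.160342) = 0.1203.

0.1203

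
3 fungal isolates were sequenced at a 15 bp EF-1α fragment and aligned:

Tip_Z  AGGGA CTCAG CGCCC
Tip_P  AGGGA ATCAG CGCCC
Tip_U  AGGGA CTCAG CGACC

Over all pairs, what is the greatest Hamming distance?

Pairwise Hamming distances:
  Tip_Z vs Tip_P: 1
  Tip_Z vs Tip_U: 1
  Tip_P vs Tip_U: 2
The largest is 2, between Tip_P and Tip_U.

2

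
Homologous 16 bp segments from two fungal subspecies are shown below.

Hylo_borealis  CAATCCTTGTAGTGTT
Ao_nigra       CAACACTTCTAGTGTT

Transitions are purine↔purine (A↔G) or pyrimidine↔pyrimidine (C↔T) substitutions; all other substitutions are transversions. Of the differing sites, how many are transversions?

The sequences differ at positions 4 (T/C, transition), 5 (C/A, transversion), 9 (G/C, transversion).
Of the 3 differences, 1 transition and 2 transversions, so the answer is 2.

2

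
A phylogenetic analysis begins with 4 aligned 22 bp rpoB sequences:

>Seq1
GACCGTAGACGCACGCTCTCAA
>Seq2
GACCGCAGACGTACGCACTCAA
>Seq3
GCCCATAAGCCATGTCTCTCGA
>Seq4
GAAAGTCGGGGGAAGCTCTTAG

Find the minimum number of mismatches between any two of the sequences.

3

Pairwise Hamming distances:
  Seq1 vs Seq2: 3
  Seq1 vs Seq3: 10
  Seq1 vs Seq4: 9
  Seq2 vs Seq3: 12
  Seq2 vs Seq4: 11
  Seq3 vs Seq4: 15
The smallest is 3, between Seq1 and Seq2.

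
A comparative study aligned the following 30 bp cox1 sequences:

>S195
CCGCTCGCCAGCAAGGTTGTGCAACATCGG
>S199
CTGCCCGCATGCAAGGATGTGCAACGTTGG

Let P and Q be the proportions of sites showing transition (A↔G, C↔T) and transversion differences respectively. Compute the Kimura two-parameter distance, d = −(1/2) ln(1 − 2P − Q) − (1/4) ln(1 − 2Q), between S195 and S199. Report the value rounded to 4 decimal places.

Mismatches occur at site 2 (C↔T, transition), site 5 (T↔C, transition), site 9 (C↔A, transversion), site 10 (A↔T, transversion), site 17 (T↔A, transversion), site 26 (A↔G, transition), site 28 (C↔T, transition).
Of the 7 differences, 4 transitions and 3 transversions over 30 sites: P = 4/30 = 0.133333, Q = 3/30 = 0.100000.
d = −0.5·ln(0.633334) − 0.25·ln(0.800000) = −0.5·(-0.456757) − 0.25·(-0.223144) = 0.2842.

0.2842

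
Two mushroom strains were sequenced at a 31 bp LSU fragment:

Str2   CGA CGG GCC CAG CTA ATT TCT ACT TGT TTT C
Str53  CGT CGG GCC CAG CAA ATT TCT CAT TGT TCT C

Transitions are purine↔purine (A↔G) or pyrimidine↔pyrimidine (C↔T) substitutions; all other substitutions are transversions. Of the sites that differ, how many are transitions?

1

The sequences differ at positions 3 (A/T, transversion), 14 (T/A, transversion), 22 (A/C, transversion), 23 (C/A, transversion), 29 (T/C, transition).
Of the 5 differences, 1 transition and 4 transversions, so the answer is 1.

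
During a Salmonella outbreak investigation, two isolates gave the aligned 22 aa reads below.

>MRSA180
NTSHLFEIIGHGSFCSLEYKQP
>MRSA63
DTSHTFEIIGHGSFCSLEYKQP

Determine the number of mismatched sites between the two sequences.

The sequences differ at positions 1 (N/D), 5 (L/T).
That gives 2 mismatches out of 22 aligned sites, so the Hamming distance is 2.

2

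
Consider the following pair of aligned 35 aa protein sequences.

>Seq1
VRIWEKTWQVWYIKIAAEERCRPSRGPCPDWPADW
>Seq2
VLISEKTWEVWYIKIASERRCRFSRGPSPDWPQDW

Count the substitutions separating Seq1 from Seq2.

Differing sites — 2:R/L; 4:W/S; 9:Q/E; 17:A/S; 19:E/R; 23:P/F; 28:C/S; 33:A/Q.
That gives 8 mismatches out of 35 aligned sites, so the Hamming distance is 8.

8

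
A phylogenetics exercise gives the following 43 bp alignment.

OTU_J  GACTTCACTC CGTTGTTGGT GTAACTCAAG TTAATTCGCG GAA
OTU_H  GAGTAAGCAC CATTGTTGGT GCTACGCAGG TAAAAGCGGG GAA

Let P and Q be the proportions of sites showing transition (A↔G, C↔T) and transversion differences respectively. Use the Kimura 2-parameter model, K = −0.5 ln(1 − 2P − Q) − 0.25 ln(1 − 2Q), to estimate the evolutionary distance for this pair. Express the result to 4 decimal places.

0.4276

Mismatches occur at site 3 (C→G, transversion), site 5 (T→A, transversion), site 6 (C→A, transversion), site 7 (A→G, transition), site 9 (T→A, transversion), site 12 (G→A, transition), site 22 (T→C, transition), site 23 (A→T, transversion), site 26 (T→G, transversion), site 29 (A→G, transition), site 32 (T→A, transversion), site 35 (T→A, transversion), site 36 (T→G, transversion), site 39 (C→G, transversion).
Of the 14 differences, 4 transitions and 10 transversions over 43 sites: P = 4/43 = 0.093023, Q = 10/43 = 0.232558.
d = −0.5·ln(0.581396) − 0.25·ln(0.534884) = −0.5·(-0.542323) − 0.25·(-0.625705) = 0.4276.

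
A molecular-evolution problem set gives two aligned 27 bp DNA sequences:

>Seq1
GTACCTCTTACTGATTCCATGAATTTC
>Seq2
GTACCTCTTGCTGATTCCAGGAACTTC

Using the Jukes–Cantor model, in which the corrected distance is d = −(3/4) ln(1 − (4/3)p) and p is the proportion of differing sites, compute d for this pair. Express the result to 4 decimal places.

The sequences differ at positions 10 (A/G), 20 (T/G), 24 (T/C).
p = 3/27 = 0.111111.
d = −0.75 · ln(1 − (4/3)·0.111111) = −0.75 · ln(0.851852) = −0.75 · (-0.160342) = 0.1203.

0.1203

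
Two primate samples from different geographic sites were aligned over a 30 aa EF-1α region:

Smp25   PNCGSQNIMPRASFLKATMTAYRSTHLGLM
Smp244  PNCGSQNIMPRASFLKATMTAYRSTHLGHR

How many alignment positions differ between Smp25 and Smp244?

2

Differing sites — 29:L/H; 30:M/R.
That gives 2 mismatches out of 30 aligned sites, so the Hamming distance is 2.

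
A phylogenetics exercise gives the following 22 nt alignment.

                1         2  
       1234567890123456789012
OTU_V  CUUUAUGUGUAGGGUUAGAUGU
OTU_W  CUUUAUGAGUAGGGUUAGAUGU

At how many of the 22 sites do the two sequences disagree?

1

A single mismatch occurs at site 8 (U↔A).
That gives 1 mismatch out of 22 aligned sites, so the Hamming distance is 1.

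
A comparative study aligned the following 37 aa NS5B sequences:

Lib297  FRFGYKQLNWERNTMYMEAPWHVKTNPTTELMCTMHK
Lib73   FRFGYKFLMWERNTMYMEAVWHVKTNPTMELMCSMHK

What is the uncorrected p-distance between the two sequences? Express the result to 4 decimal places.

0.1351

Mismatches occur at site 7 (Q→F), site 9 (N→M), site 20 (P→V), site 29 (T→M), site 34 (T→S).
There are 5 differences over 37 sites, so p = 5/37 = 0.1351.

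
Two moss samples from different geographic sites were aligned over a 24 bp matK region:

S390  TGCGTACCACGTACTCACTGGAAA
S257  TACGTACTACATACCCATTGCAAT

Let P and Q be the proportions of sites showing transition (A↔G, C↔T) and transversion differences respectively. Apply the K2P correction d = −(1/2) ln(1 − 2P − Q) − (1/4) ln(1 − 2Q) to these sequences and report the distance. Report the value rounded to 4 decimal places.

0.3922

The sequences differ at positions 2 (G/A, transition), 8 (C/T, transition), 11 (G/A, transition), 15 (T/C, transition), 18 (C/T, transition), 21 (G/C, transversion), 24 (A/T, transversion).
Of the 7 differences, 5 transitions and 2 transversions over 24 sites: P = 5/24 = 0.208333, Q = 2/24 = 0.083333.
d = −0.5·ln(0.500001) − 0.25·ln(0.833334) = −0.5·(-0.693145) − 0.25·(-0.182321) = 0.3922.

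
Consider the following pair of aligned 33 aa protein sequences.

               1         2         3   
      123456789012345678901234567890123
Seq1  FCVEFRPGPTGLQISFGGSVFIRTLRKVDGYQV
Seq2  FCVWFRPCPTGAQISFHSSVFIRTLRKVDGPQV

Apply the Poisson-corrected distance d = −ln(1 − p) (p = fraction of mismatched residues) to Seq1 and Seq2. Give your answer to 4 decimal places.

Differing sites — 4:E/W; 8:G/C; 12:L/A; 17:G/H; 18:G/S; 31:Y/P.
p = 6/33 = 0.181818.
d = −ln(1 − 0.181818) = −ln(0.818182) = 0.2007.

0.2007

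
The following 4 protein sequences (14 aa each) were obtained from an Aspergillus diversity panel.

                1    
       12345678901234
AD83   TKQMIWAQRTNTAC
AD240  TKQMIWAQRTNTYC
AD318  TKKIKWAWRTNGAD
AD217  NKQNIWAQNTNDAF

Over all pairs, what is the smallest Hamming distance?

1

Pairwise Hamming distances:
  AD83 vs AD240: 1
  AD83 vs AD318: 6
  AD83 vs AD217: 5
  AD240 vs AD318: 7
  AD240 vs AD217: 6
  AD318 vs AD217: 8
The smallest is 1, between AD83 and AD240.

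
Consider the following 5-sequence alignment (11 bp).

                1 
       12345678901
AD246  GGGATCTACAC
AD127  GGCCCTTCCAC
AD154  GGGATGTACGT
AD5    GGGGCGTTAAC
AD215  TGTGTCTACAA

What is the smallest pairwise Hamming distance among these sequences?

3

Pairwise Hamming distances:
  AD246 vs AD127: 5
  AD246 vs AD154: 3
  AD246 vs AD5: 5
  AD246 vs AD215: 4
  AD127 vs AD154: 7
  AD127 vs AD5: 5
  AD127 vs AD215: 7
  AD154 vs AD5: 6
  AD154 vs AD215: 6
  AD5 vs AD215: 7
The smallest is 3, between AD246 and AD154.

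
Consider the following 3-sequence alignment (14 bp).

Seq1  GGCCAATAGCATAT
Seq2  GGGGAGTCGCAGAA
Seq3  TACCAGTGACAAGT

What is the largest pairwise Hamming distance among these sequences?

9

Pairwise Hamming distances:
  Seq1 vs Seq2: 6
  Seq1 vs Seq3: 7
  Seq2 vs Seq3: 9
The largest is 9, between Seq2 and Seq3.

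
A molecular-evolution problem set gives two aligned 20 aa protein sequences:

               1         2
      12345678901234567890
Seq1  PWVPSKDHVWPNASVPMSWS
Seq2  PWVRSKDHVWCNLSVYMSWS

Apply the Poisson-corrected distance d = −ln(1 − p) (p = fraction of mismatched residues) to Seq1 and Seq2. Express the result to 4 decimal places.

0.2231

Differing sites — 4:P/R; 11:P/C; 13:A/L; 16:P/Y.
p = 4/20 = 0.200000.
d = −ln(1 − 0.200000) = −ln(0.800000) = 0.2231.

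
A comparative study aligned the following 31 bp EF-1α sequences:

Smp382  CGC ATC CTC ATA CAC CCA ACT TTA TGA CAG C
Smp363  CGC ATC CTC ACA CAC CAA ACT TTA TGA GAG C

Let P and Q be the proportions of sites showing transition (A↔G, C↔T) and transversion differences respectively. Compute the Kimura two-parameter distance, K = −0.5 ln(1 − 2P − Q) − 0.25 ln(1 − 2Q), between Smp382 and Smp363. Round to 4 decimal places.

Mismatches occur at site 11 (T→C, transition), site 17 (C→A, transversion), site 28 (C→G, transversion).
Of the 3 differences, 1 transition and 2 transversions over 31 sites: P = 1/31 = 0.032258, Q = 2/31 = 0.064516.
d = −0.5·ln(0.870968) − 0.25·ln(0.870968) = −0.5·(-0.138150) − 0.25·(-0.138150) = 0.1036.

0.1036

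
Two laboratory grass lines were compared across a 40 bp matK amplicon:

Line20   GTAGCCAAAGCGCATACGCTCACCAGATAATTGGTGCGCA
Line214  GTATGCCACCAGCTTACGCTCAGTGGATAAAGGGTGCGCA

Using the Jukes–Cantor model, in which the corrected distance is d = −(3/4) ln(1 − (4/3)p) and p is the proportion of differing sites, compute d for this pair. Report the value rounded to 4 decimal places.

0.3831

Mismatches occur at site 4 (G/T), site 5 (C/G), site 7 (A/C), site 9 (A/C), site 10 (G/C), site 11 (C/A), site 14 (A/T), site 23 (C/G), site 24 (C/T), site 25 (A/G), site 31 (T/A), site 32 (T/G).
p = 12/40 = 0.300000.
d = −0.75 · ln(1 − (4/3)·0.300000) = −0.75 · ln(0.600000) = −0.75 · (-0.510826) = 0.3831.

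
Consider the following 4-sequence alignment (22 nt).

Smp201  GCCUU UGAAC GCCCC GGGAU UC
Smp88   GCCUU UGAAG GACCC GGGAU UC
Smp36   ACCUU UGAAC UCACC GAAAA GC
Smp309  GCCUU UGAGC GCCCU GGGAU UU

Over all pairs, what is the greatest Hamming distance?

Pairwise Hamming distances:
  Smp201 vs Smp88: 2
  Smp201 vs Smp36: 7
  Smp201 vs Smp309: 3
  Smp88 vs Smp36: 9
  Smp88 vs Smp309: 5
  Smp36 vs Smp309: 10
The largest is 10, between Smp36 and Smp309.

10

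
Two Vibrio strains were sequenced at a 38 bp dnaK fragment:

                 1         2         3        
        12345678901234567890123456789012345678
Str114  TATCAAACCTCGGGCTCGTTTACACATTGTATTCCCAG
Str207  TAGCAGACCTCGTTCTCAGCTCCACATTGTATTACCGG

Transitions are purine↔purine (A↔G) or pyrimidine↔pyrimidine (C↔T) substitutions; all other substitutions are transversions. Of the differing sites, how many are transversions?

6

Mismatches occur at site 3 (T→G, transversion), site 6 (A→G, transition), site 13 (G→T, transversion), site 14 (G→T, transversion), site 18 (G→A, transition), site 19 (T→G, transversion), site 20 (T→C, transition), site 22 (A→C, transversion), site 34 (C→A, transversion), site 37 (A→G, transition).
Of the 10 differences, 4 transitions and 6 transversions, so the answer is 6.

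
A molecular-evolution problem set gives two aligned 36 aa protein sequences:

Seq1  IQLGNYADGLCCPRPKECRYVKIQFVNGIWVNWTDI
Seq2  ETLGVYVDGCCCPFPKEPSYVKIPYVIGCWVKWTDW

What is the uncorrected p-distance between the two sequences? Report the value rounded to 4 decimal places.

0.3889

Mismatches occur at site 1 (I/E), site 2 (Q/T), site 5 (N/V), site 7 (A/V), site 10 (L/C), site 14 (R/F), site 18 (C/P), site 19 (R/S), site 24 (Q/P), site 25 (F/Y), site 27 (N/I), site 29 (I/C), site 32 (N/K), site 36 (I/W).
There are 14 differences over 36 sites, so p = 14/36 = 0.3889.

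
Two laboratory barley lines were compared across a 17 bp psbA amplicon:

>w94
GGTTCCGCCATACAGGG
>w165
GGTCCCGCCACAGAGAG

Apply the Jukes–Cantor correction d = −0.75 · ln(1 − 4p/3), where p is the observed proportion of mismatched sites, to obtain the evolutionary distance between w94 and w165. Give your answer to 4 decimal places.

Differing sites — 4:T/C; 11:T/C; 13:C/G; 16:G/A.
p = 4/17 = 0.235294.
d = −0.75 · ln(1 − (4/3)·0.235294) = −0.75 · ln(0.686275) = −0.75 · (-0.376477) = 0.2824.

0.2824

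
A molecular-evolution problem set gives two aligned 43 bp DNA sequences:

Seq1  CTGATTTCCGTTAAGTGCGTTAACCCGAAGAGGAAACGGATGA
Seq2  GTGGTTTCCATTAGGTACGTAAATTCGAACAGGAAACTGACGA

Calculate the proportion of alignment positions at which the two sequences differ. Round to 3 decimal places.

The sequences differ at positions 1 (C/G), 4 (A/G), 10 (G/A), 14 (A/G), 17 (G/A), 21 (T/A), 24 (C/T), 25 (C/T), 30 (G/C), 38 (G/T), 41 (T/C).
There are 11 differences over 43 sites, so p = 11/43 = 0.256.

0.256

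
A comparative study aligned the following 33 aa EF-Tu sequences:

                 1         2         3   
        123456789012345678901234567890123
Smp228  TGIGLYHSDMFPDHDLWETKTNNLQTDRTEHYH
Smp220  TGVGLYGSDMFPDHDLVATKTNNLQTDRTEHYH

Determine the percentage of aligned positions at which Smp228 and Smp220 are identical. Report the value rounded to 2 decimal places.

87.88%

Differing sites — 3:I/V; 7:H/G; 17:W/V; 18:E/A.
29 of the 33 sites match, so the percent identity is 29/33 × 100 = 87.88%.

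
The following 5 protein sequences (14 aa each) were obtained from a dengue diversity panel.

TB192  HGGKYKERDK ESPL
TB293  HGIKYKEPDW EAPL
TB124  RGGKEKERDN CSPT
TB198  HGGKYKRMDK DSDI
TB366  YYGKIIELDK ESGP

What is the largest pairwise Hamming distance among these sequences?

10

Pairwise Hamming distances:
  TB192 vs TB293: 4
  TB192 vs TB124: 5
  TB192 vs TB198: 5
  TB192 vs TB366: 7
  TB293 vs TB124: 8
  TB293 vs TB198: 8
  TB293 vs TB366: 10
  TB124 vs TB198: 8
  TB124 vs TB366: 9
  TB198 vs TB366: 9
The largest is 10, between TB293 and TB366.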